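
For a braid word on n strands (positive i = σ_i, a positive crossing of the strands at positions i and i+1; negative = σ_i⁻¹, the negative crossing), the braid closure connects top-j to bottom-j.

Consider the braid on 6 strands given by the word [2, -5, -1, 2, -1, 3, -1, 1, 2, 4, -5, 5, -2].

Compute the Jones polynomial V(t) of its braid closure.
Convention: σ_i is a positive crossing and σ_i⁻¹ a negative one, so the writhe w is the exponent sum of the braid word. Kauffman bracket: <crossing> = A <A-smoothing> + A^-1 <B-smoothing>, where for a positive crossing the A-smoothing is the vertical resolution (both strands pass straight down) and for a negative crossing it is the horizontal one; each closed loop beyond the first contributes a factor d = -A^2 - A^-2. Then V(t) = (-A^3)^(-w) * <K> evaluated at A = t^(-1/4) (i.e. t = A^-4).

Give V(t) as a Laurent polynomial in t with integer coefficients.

t^2 - t + 1 - t^-1 + t^-2

Derivation:
The presented braid s2 s5^-1 s1^-1 s2 s1^-1 s3 s1^-1 s1 s2 s4 s5^-1 s5 s2^-1 on 6 strands reduces by inverse Markov moves (closure unchanged at each step):
  Deconjugate: the word is γ·β·γ⁻¹ with γ = s2 s5^-1 (prefix) and γ⁻¹ = s5 s2^-1 (suffix); strip both.
  Destabilize: the word has the form β·s5^-1 where s5^-1 occurs only as the final letter (β ∈ B_5); drop it and the last strand → 5 strands.
  Destabilize: the word has the form β·s4 where s4 occurs only as the final letter (β ∈ B_4); drop it and the last strand → 4 strands.
Reduced to β = s1^-1 s2 s1^-1 s3 s1^-1 s1 s2 on 4 strands, 7 crossings.
Compute on β:
First cancel adjacent σ_i σ_i⁻¹ pairs (Reidemeister II — same braid, same closure): s1^-1 s2 s1^-1 s3 s1^-1 s1 s2 → s1^-1 s2 s1^-1 s3 s2.
Braid: s1^-1 s2 s1^-1 s3 s2 on 4 strands, 5 crossings.
Writhe w = (#positive) - (#negative) = 3 - 2 = 1.
Enumerate smoothing states for the bracket polynomial. There are 2^5 = 32 states.
For each crossing: s=0 is the vertical smoothing, s=1 horizontal. Crossing k contributes A^(sign_k * (1 - 2*s_k)); loop factor d = -A^2 - A^-2.
  state 00000: A-exp=+1, loops=4, term = A^1 * d^3
  state 00001: A-exp=-1, loops=3, term = A^-1 * d^2
  state 00010: A-exp=-1, loops=3, term = A^-1 * d^2
  state 00011: A-exp=-3, loops=2, term = A^-3 * d^1
  state 00100: A-exp=+3, loops=3, term = A^3 * d^2
  state 00101: A-exp=+1, loops=2, term = A^1 * d^1
  state 00110: A-exp=+1, loops=2, term = A^1 * d^1
  state 00111: A-exp=-1, loops=1, term = A^-1 * d^0
  state 01000: A-exp=-1, loops=3, term = A^-1 * d^2
  state 01001: A-exp=-3, loops=4, term = A^-3 * d^3
  state 01010: A-exp=-3, loops=2, term = A^-3 * d^1
  state 01011: A-exp=-5, loops=3, term = A^-5 * d^2
  state 01100: A-exp=+1, loops=2, term = A^1 * d^1
  state 01101: A-exp=-1, loops=3, term = A^-1 * d^2
  state 01110: A-exp=-1, loops=1, term = A^-1 * d^0
  state 01111: A-exp=-3, loops=2, term = A^-3 * d^1
  state 10000: A-exp=+3, loops=3, term = A^3 * d^2
  state 10001: A-exp=+1, loops=2, term = A^1 * d^1
  state 10010: A-exp=+1, loops=2, term = A^1 * d^1
  state 10011: A-exp=-1, loops=1, term = A^-1 * d^0
  state 10100: A-exp=+5, loops=4, term = A^5 * d^3
  state 10101: A-exp=+3, loops=3, term = A^3 * d^2
  state 10110: A-exp=+3, loops=3, term = A^3 * d^2
  state 10111: A-exp=+1, loops=2, term = A^1 * d^1
  state 11000: A-exp=+1, loops=2, term = A^1 * d^1
  state 11001: A-exp=-1, loops=3, term = A^-1 * d^2
  state 11010: A-exp=-1, loops=1, term = A^-1 * d^0
  state 11011: A-exp=-3, loops=2, term = A^-3 * d^1
  state 11100: A-exp=+3, loops=3, term = A^3 * d^2
  state 11101: A-exp=+1, loops=2, term = A^1 * d^1
  state 11110: A-exp=+1, loops=2, term = A^1 * d^1
  state 11111: A-exp=-1, loops=1, term = A^-1 * d^0
Collect the terms by A-exponent (count of states per loop number):
Powers of d = -A^2 - A^-2: d^2 = A^4 + 2 + A^-4; d^3 = -A^6 - 3*A^2 - 3*A^-2 - A^-6.
  A^5 * (d^3) = -A^11 - 3*A^7 - 3*A^3 - A^-1
  A^3 * (5*d^2) = 5*A^7 + 10*A^3 + 5*A^-1
  A^1 * (9*d + d^3) = -A^7 - 12*A^3 - 12*A^-1 - A^-5
  A^-1 * (5 + 5*d^2) = 5*A^3 + 15*A^-1 + 5*A^-5
  A^-3 * (4*d + d^3) = -A^3 - 7*A^-1 - 7*A^-5 - A^-9
  A^-5 * (d^2) = A^-1 + 2*A^-5 + A^-9
Summing the groups: <K> = -A^11 + A^7 - A^3 + A^-1 - A^-5
Normalise by the writhe: (-A^3)^(-w) = (-A^3)^(-1) = -A^-3, so f(A) = -A^-3 * <K> = A^8 - A^4 + 1 - A^-4 + A^-8.
Substitute A = t^(-1/4), i.e. A^e → t^(-e/4): V(t) = t^2 - t + 1 - t^-1 + t^-2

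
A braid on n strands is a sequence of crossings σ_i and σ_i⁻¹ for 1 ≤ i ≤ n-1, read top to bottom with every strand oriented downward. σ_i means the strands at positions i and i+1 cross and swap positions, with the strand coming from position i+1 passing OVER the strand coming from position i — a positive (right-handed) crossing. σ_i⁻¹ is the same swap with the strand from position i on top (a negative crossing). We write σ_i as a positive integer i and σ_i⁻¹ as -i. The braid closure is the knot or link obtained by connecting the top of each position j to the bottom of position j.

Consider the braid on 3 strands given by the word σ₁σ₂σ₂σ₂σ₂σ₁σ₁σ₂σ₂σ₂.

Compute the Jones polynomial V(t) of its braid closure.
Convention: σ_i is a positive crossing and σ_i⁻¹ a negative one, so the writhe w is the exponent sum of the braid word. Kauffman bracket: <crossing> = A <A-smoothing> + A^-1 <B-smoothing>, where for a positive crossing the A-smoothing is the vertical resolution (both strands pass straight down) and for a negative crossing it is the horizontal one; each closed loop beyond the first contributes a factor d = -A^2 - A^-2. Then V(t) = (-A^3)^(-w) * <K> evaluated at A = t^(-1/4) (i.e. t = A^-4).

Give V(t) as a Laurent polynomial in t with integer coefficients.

Braid: s1 s2 s2 s2 s2 s1 s1 s2 s2 s2 on 3 strands, 10 crossings.
Writhe w = (#positive) - (#negative) = 10 - 0 = 10.
Computing the Kauffman bracket via state sum. There are 2^10 = 1024 states.
For each crossing: s=0 is the vertical smoothing, s=1 horizontal. Crossing k contributes A^(sign_k * (1 - 2*s_k)); loop factor d = -A^2 - A^-2.
Tabulate the states by total A-exponent and number of loops L (A-exp: L × count):
  A^10: L=3 ×1
  A^8: L=2 ×10
  A^6: L=1 ×21, L=3 ×24
  A^4: L=2 ×84, L=4 ×36
  A^2: L=1 ×24, L=3 ×151, L=5 ×35
  A^0: L=2 ×72, L=4 ×159, L=6 ×21
  A^-2: L=3 ×98, L=5 ×105, L=7 ×7
  A^-4: L=4 ×76, L=6 ×43, L=8 ×1
  A^-6: L=5 ×35, L=7 ×10
  A^-8: L=6 ×9, L=8 ×1
  A^-10: L=7 ×1
Each group contributes A^e * Σ count * d^(L-1):
Powers of d = -A^2 - A^-2: d^2 = A^4 + 2 + A^-4; d^3 = -A^6 - 3*A^2 - 3*A^-2 - A^-6; d^4 = A^8 + 4*A^4 + 6 + 4*A^-4 + A^-8; d^5 = -A^10 - 5*A^6 - 10*A^2 - 10*A^-2 - 5*A^-6 - A^-10; d^6 = A^12 + 6*A^8 + 15*A^4 + 20 + 15*A^-4 + 6*A^-8 + A^-12; d^7 = -A^14 - 7*A^10 - 21*A^6 - 35*A^2 - 35*A^-2 - 21*A^-6 - 7*A^-10 - A^-14.
  A^10 * (d^2) = A^14 + 2*A^10 + A^6
  A^8 * (10*d) = -10*A^10 - 10*A^6
  A^6 * (21 + 24*d^2) = 24*A^10 + 69*A^6 + 24*A^2
  A^4 * (84*d + 36*d^3) = -36*A^10 - 192*A^6 - 192*A^2 - 36*A^-2
  A^2 * (24 + 151*d^2 + 35*d^4) = 35*A^10 + 291*A^6 + 536*A^2 + 291*A^-2 + 35*A^-6
  A^0 * (72*d + 159*d^3 + 21*d^5) = -21*A^10 - 264*A^6 - 759*A^2 - 759*A^-2 - 264*A^-6 - 21*A^-10
  A^-2 * (98*d^2 + 105*d^4 + 7*d^6) = 7*A^10 + 147*A^6 + 623*A^2 + 966*A^-2 + 623*A^-6 + 147*A^-10 + 7*A^-14
  A^-4 * (76*d^3 + 43*d^5 + d^7) = -A^10 - 50*A^6 - 312*A^2 - 693*A^-2 - 693*A^-6 - 312*A^-10 - 50*A^-14 - A^-18
  A^-6 * (35*d^4 + 10*d^6) = 10*A^6 + 95*A^2 + 290*A^-2 + 410*A^-6 + 290*A^-10 + 95*A^-14 + 10*A^-18
  A^-8 * (9*d^5 + d^7) = -A^6 - 16*A^2 - 66*A^-2 - 125*A^-6 - 125*A^-10 - 66*A^-14 - 16*A^-18 - A^-22
  A^-10 * (d^6) = A^2 + 6*A^-2 + 15*A^-6 + 20*A^-10 + 15*A^-14 + 6*A^-18 + A^-22
Summing the groups: <K> = A^14 + A^6 - A^-2 + A^-6 - A^-10 + A^-14 - A^-18
Normalise by the writhe: (-A^3)^(-w) = (-A^3)^(-10) = A^-30, so f(A) = A^-30 * <K> = A^-16 + A^-24 - A^-32 + A^-36 - A^-40 + A^-44 - A^-48.
Substitute A = t^(-1/4), i.e. A^e → t^(-e/4): V(t) = -t^12 + t^11 - t^10 + t^9 - t^8 + t^6 + t^4

Answer: -t^12 + t^11 - t^10 + t^9 - t^8 + t^6 + t^4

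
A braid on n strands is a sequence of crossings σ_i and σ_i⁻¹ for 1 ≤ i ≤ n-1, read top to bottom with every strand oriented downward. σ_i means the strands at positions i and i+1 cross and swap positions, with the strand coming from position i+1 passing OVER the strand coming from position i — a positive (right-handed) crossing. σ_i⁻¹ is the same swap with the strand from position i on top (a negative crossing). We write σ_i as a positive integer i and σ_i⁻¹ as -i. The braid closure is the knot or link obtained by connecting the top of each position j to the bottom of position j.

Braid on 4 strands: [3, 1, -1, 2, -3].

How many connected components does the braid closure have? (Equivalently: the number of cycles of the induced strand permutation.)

3

Derivation:
Track the strand permutation on 4 strands, starting from identity.
  step 1: s3 swaps positions 3,4 -> [1 2 4 3]
  step 2: s1 swaps positions 1,2 -> [2 1 4 3]
  step 3: s1^-1 swaps positions 1,2 -> [1 2 4 3]
  step 4: s2 swaps positions 2,3 -> [1 4 2 3]
  step 5: s3^-1 swaps positions 3,4 -> [1 4 3 2]
Final permutation (position -> original strand): [1 4 3 2]
Closure components = cycle count of this permutation = 3.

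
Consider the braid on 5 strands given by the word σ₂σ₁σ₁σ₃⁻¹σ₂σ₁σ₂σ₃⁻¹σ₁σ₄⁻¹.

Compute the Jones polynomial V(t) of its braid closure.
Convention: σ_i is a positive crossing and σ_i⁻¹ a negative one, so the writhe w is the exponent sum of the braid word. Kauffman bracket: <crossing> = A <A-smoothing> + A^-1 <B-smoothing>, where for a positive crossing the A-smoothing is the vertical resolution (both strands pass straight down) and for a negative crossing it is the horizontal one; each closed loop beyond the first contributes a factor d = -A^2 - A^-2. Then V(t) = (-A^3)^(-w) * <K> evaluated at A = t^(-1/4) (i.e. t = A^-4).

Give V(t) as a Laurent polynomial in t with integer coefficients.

The presented braid s2 s1 s1 s3^-1 s2 s1 s2 s3^-1 s1 s4^-1 on 5 strands reduces by inverse Markov moves (closure unchanged at each step):
  Destabilize: the word has the form β·s4^-1 where s4^-1 occurs only as the final letter (β ∈ B_4); drop it and the last strand → 4 strands.
Reduced to β = s2 s1 s1 s3^-1 s2 s1 s2 s3^-1 s1 on 4 strands, 9 crossings.
Compute on β:
Braid: s2 s1 s1 s3^-1 s2 s1 s2 s3^-1 s1 on 4 strands, 9 crossings.
Writhe w = (#positive) - (#negative) = 7 - 2 = 5.
Enumerate smoothing states for the bracket polynomial. There are 2^9 = 512 states.
For each crossing: s=0 is the vertical smoothing, s=1 horizontal. Crossing k contributes A^(sign_k * (1 - 2*s_k)); loop factor d = -A^2 - A^-2.
Tabulate the states by total A-exponent and number of loops L (A-exp: L × count):
  A^9: L=4 ×1
  A^7: L=3 ×9
  A^5: L=2 ×28, L=4 ×8
  A^3: L=1 ×32, L=3 ×48, L=5 ×4
  A^1: L=2 ×91, L=4 ×34, L=6 ×1
  A^-1: L=1 ×23, L=3 ×92, L=5 ×11
  A^-3: L=2 ×43, L=4 ×40, L=6 ×1
  A^-5: L=1 ×4, L=3 ×26, L=5 ×6
  A^-7: L=2 ×4, L=4 ×5
  A^-9: L=3 ×1
Each group contributes A^e * Σ count * d^(L-1):
Powers of d = -A^2 - A^-2: d^2 = A^4 + 2 + A^-4; d^3 = -A^6 - 3*A^2 - 3*A^-2 - A^-6; d^4 = A^8 + 4*A^4 + 6 + 4*A^-4 + A^-8; d^5 = -A^10 - 5*A^6 - 10*A^2 - 10*A^-2 - 5*A^-6 - A^-10.
  A^9 * (d^3) = -A^15 - 3*A^11 - 3*A^7 - A^3
  A^7 * (9*d^2) = 9*A^11 + 18*A^7 + 9*A^3
  A^5 * (28*d + 8*d^3) = -8*A^11 - 52*A^7 - 52*A^3 - 8*A^-1
  A^3 * (32 + 48*d^2 + 4*d^4) = 4*A^11 + 64*A^7 + 152*A^3 + 64*A^-1 + 4*A^-5
  A^1 * (91*d + 34*d^3 + d^5) = -A^11 - 39*A^7 - 203*A^3 - 203*A^-1 - 39*A^-5 - A^-9
  A^-1 * (23 + 92*d^2 + 11*d^4) = 11*A^7 + 136*A^3 + 273*A^-1 + 136*A^-5 + 11*A^-9
  A^-3 * (43*d + 40*d^3 + d^5) = -A^7 - 45*A^3 - 173*A^-1 - 173*A^-5 - 45*A^-9 - A^-13
  A^-5 * (4 + 26*d^2 + 6*d^4) = 6*A^3 + 50*A^-1 + 92*A^-5 + 50*A^-9 + 6*A^-13
  A^-7 * (4*d + 5*d^3) = -5*A^-1 - 19*A^-5 - 19*A^-9 - 5*A^-13
  A^-9 * (d^2) = A^-5 + 2*A^-9 + A^-13
Summing the groups: <K> = -A^15 + A^11 - 2*A^7 + 2*A^3 - 2*A^-1 + 2*A^-5 - 2*A^-9 + A^-13
Normalise by the writhe: (-A^3)^(-w) = (-A^3)^(-5) = -A^-15, so f(A) = -A^-15 * <K> = 1 - A^-4 + 2*A^-8 - 2*A^-12 + 2*A^-16 - 2*A^-20 + 2*A^-24 - A^-28.
Substitute A = t^(-1/4), i.e. A^e → t^(-e/4): V(t) = -t^7 + 2*t^6 - 2*t^5 + 2*t^4 - 2*t^3 + 2*t^2 - t + 1

Answer: -t^7 + 2*t^6 - 2*t^5 + 2*t^4 - 2*t^3 + 2*t^2 - t + 1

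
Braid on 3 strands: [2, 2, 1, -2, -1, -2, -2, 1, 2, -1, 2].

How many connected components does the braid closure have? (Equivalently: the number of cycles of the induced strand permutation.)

Track the strand permutation on 3 strands, starting from identity.
  step 1: s2 swaps positions 2,3 -> [1 3 2]
  step 2: s2 swaps positions 2,3 -> [1 2 3]
  step 3: s1 swaps positions 1,2 -> [2 1 3]
  step 4: s2^-1 swaps positions 2,3 -> [2 3 1]
  step 5: s1^-1 swaps positions 1,2 -> [3 2 1]
  step 6: s2^-1 swaps positions 2,3 -> [3 1 2]
  step 7: s2^-1 swaps positions 2,3 -> [3 2 1]
  step 8: s1 swaps positions 1,2 -> [2 3 1]
  step 9: s2 swaps positions 2,3 -> [2 1 3]
  step 10: s1^-1 swaps positions 1,2 -> [1 2 3]
  step 11: s2 swaps positions 2,3 -> [1 3 2]
Final permutation (position -> original strand): [1 3 2]
Closure components = cycle count of this permutation = 2.

Answer: 2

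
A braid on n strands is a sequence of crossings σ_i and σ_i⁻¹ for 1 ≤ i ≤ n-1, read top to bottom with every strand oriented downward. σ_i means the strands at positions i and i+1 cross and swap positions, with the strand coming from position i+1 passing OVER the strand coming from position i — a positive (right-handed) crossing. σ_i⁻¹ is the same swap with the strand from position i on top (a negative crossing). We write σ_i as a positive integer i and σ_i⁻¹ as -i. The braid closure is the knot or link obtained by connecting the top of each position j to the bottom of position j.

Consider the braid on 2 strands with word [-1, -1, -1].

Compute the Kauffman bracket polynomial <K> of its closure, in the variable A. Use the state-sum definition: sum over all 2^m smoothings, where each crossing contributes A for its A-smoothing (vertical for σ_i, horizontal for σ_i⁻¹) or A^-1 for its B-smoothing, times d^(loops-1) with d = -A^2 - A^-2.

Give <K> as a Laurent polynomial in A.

Braid: s1^-1 s1^-1 s1^-1 on 2 strands, 3 crossings.
Writhe w = (#positive) - (#negative) = 0 - 3 = -3.
Enumerate smoothing states for the bracket polynomial. There are 2^3 = 8 states.
Each crossing splits two ways (0=vertical, 1=horizontal). The state's weight is A^(#A-smoothings - #B-smoothings) * d^(loops - 1).
  state 000: A-exp=-3, loops=2, term = A^-3 * d^1
  state 001: A-exp=-1, loops=1, term = A^-1 * d^0
  state 010: A-exp=-1, loops=1, term = A^-1 * d^0
  state 011: A-exp=+1, loops=2, term = A^1 * d^1
  state 100: A-exp=-1, loops=1, term = A^-1 * d^0
  state 101: A-exp=+1, loops=2, term = A^1 * d^1
  state 110: A-exp=+1, loops=2, term = A^1 * d^1
  state 111: A-exp=+3, loops=3, term = A^3 * d^2
Collect the terms by A-exponent (count of states per loop number):
Powers of d = -A^2 - A^-2: d^2 = A^4 + 2 + A^-4.
  A^3 * (d^2) = A^7 + 2*A^3 + A^-1
  A^1 * (3*d) = -3*A^3 - 3*A^-1
  A^-1 * (3) = 3*A^-1
  A^-3 * (d) = -A^-1 - A^-5
Summing the groups: <K> = A^7 - A^3 - A^-5

Answer: A^7 - A^3 - A^-5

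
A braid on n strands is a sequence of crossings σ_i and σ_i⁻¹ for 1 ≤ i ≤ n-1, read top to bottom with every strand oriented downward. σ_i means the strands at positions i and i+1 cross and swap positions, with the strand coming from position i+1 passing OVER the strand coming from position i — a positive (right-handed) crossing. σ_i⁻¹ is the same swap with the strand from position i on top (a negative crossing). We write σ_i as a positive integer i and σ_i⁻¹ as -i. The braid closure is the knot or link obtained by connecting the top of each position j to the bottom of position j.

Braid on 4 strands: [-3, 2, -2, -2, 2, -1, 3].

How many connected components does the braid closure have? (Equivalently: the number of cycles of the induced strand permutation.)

3

Derivation:
Track the strand permutation on 4 strands, starting from identity.
  step 1: s3^-1 swaps positions 3,4 -> [1 2 4 3]
  step 2: s2 swaps positions 2,3 -> [1 4 2 3]
  step 3: s2^-1 swaps positions 2,3 -> [1 2 4 3]
  step 4: s2^-1 swaps positions 2,3 -> [1 4 2 3]
  step 5: s2 swaps positions 2,3 -> [1 2 4 3]
  step 6: s1^-1 swaps positions 1,2 -> [2 1 4 3]
  step 7: s3 swaps positions 3,4 -> [2 1 3 4]
Final permutation (position -> original strand): [2 1 3 4]
Closure components = cycle count of this permutation = 3.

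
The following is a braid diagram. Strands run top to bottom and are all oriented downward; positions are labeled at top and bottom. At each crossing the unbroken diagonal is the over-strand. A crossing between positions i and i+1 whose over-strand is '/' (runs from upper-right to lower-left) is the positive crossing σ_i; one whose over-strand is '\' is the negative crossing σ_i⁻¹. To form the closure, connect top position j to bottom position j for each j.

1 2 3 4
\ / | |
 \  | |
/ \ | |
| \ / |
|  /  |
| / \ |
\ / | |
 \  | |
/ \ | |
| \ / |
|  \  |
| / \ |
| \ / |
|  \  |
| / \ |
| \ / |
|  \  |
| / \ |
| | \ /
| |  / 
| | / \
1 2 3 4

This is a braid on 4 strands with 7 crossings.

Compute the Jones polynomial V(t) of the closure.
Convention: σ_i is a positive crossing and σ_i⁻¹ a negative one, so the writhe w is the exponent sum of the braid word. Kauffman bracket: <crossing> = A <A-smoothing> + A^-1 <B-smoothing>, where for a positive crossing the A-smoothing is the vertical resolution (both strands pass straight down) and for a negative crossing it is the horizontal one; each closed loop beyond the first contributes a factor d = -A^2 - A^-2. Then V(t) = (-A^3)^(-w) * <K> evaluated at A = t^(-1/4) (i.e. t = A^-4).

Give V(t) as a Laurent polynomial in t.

Reading the diagram top to bottom ('/'-over between positions i,i+1 = s_i, '\'-over = s_i^-1): braid word = s1^-1 s2 s1^-1 s2^-1 s2^-1 s2^-1 s3.
The presented braid s1^-1 s2 s1^-1 s2^-1 s2^-1 s2^-1 s3 on 4 strands reduces by inverse Markov moves (closure unchanged at each step):
  Destabilize: the word has the form β·s3 where s3 occurs only as the final letter (β ∈ B_3); drop it and the last strand → 3 strands.
Reduced to β = s1^-1 s2 s1^-1 s2^-1 s2^-1 s2^-1 on 3 strands, 6 crossings.
Compute on β:
Braid: s1^-1 s2 s1^-1 s2^-1 s2^-1 s2^-1 on 3 strands, 6 crossings.
Writhe w = (#positive) - (#negative) = 1 - 5 = -4.
State-sum expansion of <K>. There are 2^6 = 64 states.
For each crossing: s=0 is the vertical smoothing, s=1 horizontal. Crossing k contributes A^(sign_k * (1 - 2*s_k)); loop factor d = -A^2 - A^-2.
Tabulate the states by total A-exponent and number of loops L (A-exp: L × count):
  A^6: L=4 ×1
  A^4: L=3 ×6
  A^2: L=2 ×12, L=4 ×3
  A^0: L=1 ×9, L=3 ×10, L=5 ×1
  A^-2: L=2 ×12, L=4 ×3
  A^-4: L=1 ×2, L=3 ×4
  A^-6: L=2 ×1
Each group contributes A^e * Σ count * d^(L-1):
Powers of d = -A^2 - A^-2: d^2 = A^4 + 2 + A^-4; d^3 = -A^6 - 3*A^2 - 3*A^-2 - A^-6; d^4 = A^8 + 4*A^4 + 6 + 4*A^-4 + A^-8.
  A^6 * (d^3) = -A^12 - 3*A^8 - 3*A^4 - 1
  A^4 * (6*d^2) = 6*A^8 + 12*A^4 + 6
  A^2 * (12*d + 3*d^3) = -3*A^8 - 21*A^4 - 21 - 3*A^-4
  A^0 * (9 + 10*d^2 + d^4) = A^8 + 14*A^4 + 35 + 14*A^-4 + A^-8
  A^-2 * (12*d + 3*d^3) = -3*A^4 - 21 - 21*A^-4 - 3*A^-8
  A^-4 * (2 + 4*d^2) = 4 + 10*A^-4 + 4*A^-8
  A^-6 * (d) = -A^-4 - A^-8
Summing the groups: <K> = -A^12 + A^8 - A^4 + 2 - A^-4 + A^-8
Normalise by the writhe: (-A^3)^(-w) = (-A^3)^(4) = A^12, so f(A) = A^12 * <K> = -A^24 + A^20 - A^16 + 2*A^12 - A^8 + A^4.
Substitute A = t^(-1/4), i.e. A^e → t^(-e/4): V(t) = t^-1 - t^-2 + 2*t^-3 - t^-4 + t^-5 - t^-6

Answer: t^-1 - t^-2 + 2*t^-3 - t^-4 + t^-5 - t^-6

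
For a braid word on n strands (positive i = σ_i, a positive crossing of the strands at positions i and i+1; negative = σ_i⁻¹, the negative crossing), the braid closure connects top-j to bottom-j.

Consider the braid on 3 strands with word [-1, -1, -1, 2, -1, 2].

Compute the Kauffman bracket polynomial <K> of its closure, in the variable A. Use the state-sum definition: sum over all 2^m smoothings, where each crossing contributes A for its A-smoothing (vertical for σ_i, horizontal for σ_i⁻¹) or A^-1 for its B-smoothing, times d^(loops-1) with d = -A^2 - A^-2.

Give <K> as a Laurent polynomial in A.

Braid: s1^-1 s1^-1 s1^-1 s2 s1^-1 s2 on 3 strands, 6 crossings.
Writhe w = (#positive) - (#negative) = 2 - 4 = -2.
State-sum expansion of <K>. There are 2^6 = 64 states.
Each crossing splits two ways (0=vertical, 1=horizontal). The state's weight is A^(#A-smoothings - #B-smoothings) * d^(loops - 1).
Tabulate the states by total A-exponent and number of loops L (A-exp: L × count):
  A^6: L=5 ×1
  A^4: L=4 ×6
  A^2: L=3 ×15
  A^0: L=2 ×19, L=4 ×1
  A^-2: L=1 ×11, L=3 ×4
  A^-4: L=2 ×6
  A^-6: L=3 ×1
Each group contributes A^e * Σ count * d^(L-1):
Powers of d = -A^2 - A^-2: d^2 = A^4 + 2 + A^-4; d^3 = -A^6 - 3*A^2 - 3*A^-2 - A^-6; d^4 = A^8 + 4*A^4 + 6 + 4*A^-4 + A^-8.
  A^6 * (d^4) = A^14 + 4*A^10 + 6*A^6 + 4*A^2 + A^-2
  A^4 * (6*d^3) = -6*A^10 - 18*A^6 - 18*A^2 - 6*A^-2
  A^2 * (15*d^2) = 15*A^6 + 30*A^2 + 15*A^-2
  A^0 * (19*d + d^3) = -A^6 - 22*A^2 - 22*A^-2 - A^-6
  A^-2 * (11 + 4*d^2) = 4*A^2 + 19*A^-2 + 4*A^-6
  A^-4 * (6*d) = -6*A^-2 - 6*A^-6
  A^-6 * (d^2) = A^-2 + 2*A^-6 + A^-10
Summing the groups: <K> = A^14 - 2*A^10 + 2*A^6 - 2*A^2 + 2*A^-2 - A^-6 + A^-10

Answer: A^14 - 2*A^10 + 2*A^6 - 2*A^2 + 2*A^-2 - A^-6 + A^-10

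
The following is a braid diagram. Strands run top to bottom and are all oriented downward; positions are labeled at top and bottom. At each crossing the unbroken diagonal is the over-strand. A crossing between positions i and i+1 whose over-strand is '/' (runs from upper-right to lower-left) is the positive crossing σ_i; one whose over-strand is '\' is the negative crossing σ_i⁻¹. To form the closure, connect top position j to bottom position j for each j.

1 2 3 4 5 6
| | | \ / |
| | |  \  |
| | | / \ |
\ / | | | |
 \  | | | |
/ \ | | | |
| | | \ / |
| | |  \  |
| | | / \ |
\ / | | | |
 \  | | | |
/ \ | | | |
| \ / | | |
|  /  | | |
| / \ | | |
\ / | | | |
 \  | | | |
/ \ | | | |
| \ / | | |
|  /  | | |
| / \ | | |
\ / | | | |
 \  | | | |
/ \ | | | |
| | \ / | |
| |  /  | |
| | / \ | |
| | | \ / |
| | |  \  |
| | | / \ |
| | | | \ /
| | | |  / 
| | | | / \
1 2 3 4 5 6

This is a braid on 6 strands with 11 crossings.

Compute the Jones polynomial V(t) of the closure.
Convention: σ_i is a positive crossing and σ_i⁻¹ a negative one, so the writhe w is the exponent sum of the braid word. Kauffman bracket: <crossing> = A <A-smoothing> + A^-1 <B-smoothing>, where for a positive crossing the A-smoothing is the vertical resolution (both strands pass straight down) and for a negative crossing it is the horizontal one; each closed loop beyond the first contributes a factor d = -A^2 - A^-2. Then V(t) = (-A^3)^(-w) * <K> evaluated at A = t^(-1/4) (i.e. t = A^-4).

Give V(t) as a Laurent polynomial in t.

1 - t^-1 + 3*t^-2 - 4*t^-3 + 5*t^-4 - 6*t^-5 + 5*t^-6 - 4*t^-7 + 3*t^-8 - t^-9

Derivation:
Reading the diagram top to bottom ('/'-over between positions i,i+1 = s_i, '\'-over = s_i^-1): braid word = s4^-1 s1^-1 s4^-1 s1^-1 s2 s1^-1 s2 s1^-1 s3 s4^-1 s5.
The presented braid s4^-1 s1^-1 s4^-1 s1^-1 s2 s1^-1 s2 s1^-1 s3 s4^-1 s5 on 6 strands reduces by inverse Markov moves (closure unchanged at each step):
  Destabilize: the word has the form β·s5 where s5 occurs only as the final letter (β ∈ B_5); drop it and the last strand → 5 strands.
Reduced to β = s4^-1 s1^-1 s4^-1 s1^-1 s2 s1^-1 s2 s1^-1 s3 s4^-1 on 5 strands, 10 crossings.
Compute on β:
Braid: s4^-1 s1^-1 s4^-1 s1^-1 s2 s1^-1 s2 s1^-1 s3 s4^-1 on 5 strands, 10 crossings.
Writhe w = (#positive) - (#negative) = 3 - 7 = -4.
Enumerate smoothing states for the bracket polynomial. There are 2^10 = 1024 states.
Each crossing splits two ways (0=vertical, 1=horizontal). The state's weight is A^(#A-smoothings - #B-smoothings) * d^(loops - 1).
Tabulate the states by total A-exponent and number of loops L (A-exp: L × count):
  A^10: L=8 ×1
  A^8: L=7 ×10
  A^6: L=6 ×45
  A^4: L=5 ×118, L=7 ×2
  A^2: L=4 ×195, L=6 ×15
  A^0: L=3 ×203, L=5 ×49
  A^-2: L=2 ×123, L=4 ×85, L=6 ×2
  A^-4: L=1 ×33, L=3 ×78, L=5 ×9
  A^-6: L=2 ×29, L=4 ×16
  A^-8: L=3 ×9, L=5 ×1
  A^-10: L=4 ×1
Each group contributes A^e * Σ count * d^(L-1):
Powers of d = -A^2 - A^-2: d^2 = A^4 + 2 + A^-4; d^3 = -A^6 - 3*A^2 - 3*A^-2 - A^-6; d^4 = A^8 + 4*A^4 + 6 + 4*A^-4 + A^-8; d^5 = -A^10 - 5*A^6 - 10*A^2 - 10*A^-2 - 5*A^-6 - A^-10; d^6 = A^12 + 6*A^8 + 15*A^4 + 20 + 15*A^-4 + 6*A^-8 + A^-12; d^7 = -A^14 - 7*A^10 - 21*A^6 - 35*A^2 - 35*A^-2 - 21*A^-6 - 7*A^-10 - A^-14.
  A^10 * (d^7) = -A^24 - 7*A^20 - 21*A^16 - 35*A^12 - 35*A^8 - 21*A^4 - 7 - A^-4
  A^8 * (10*d^6) = 10*A^20 + 60*A^16 + 150*A^12 + 200*A^8 + 150*A^4 + 60 + 10*A^-4
  A^6 * (45*d^5) = -45*A^16 - 225*A^12 - 450*A^8 - 450*A^4 - 225 - 45*A^-4
  A^4 * (118*d^4 + 2*d^6) = 2*A^16 + 130*A^12 + 502*A^8 + 748*A^4 + 502 + 130*A^-4 + 2*A^-8
  A^2 * (195*d^3 + 15*d^5) = -15*A^12 - 270*A^8 - 735*A^4 - 735 - 270*A^-4 - 15*A^-8
  A^0 * (203*d^2 + 49*d^4) = 49*A^8 + 399*A^4 + 700 + 399*A^-4 + 49*A^-8
  A^-2 * (123*d + 85*d^3 + 2*d^5) = -2*A^8 - 95*A^4 - 398 - 398*A^-4 - 95*A^-8 - 2*A^-12
  A^-4 * (33 + 78*d^2 + 9*d^4) = 9*A^4 + 114 + 243*A^-4 + 114*A^-8 + 9*A^-12
  A^-6 * (29*d + 16*d^3) = -16 - 77*A^-4 - 77*A^-8 - 16*A^-12
  A^-8 * (9*d^2 + d^4) = 1 + 13*A^-4 + 24*A^-8 + 13*A^-12 + A^-16
  A^-10 * (d^3) = -A^-4 - 3*A^-8 - 3*A^-12 - A^-16
Summing the groups: <K> = -A^24 + 3*A^20 - 4*A^16 + 5*A^12 - 6*A^8 + 5*A^4 - 4 + 3*A^-4 - A^-8 + A^-12
Normalise by the writhe: (-A^3)^(-w) = (-A^3)^(4) = A^12, so f(A) = A^12 * <K> = -A^36 + 3*A^32 - 4*A^28 + 5*A^24 - 6*A^20 + 5*A^16 - 4*A^12 + 3*A^8 - A^4 + 1.
Substitute A = t^(-1/4), i.e. A^e → t^(-e/4): V(t) = 1 - t^-1 + 3*t^-2 - 4*t^-3 + 5*t^-4 - 6*t^-5 + 5*t^-6 - 4*t^-7 + 3*t^-8 - t^-9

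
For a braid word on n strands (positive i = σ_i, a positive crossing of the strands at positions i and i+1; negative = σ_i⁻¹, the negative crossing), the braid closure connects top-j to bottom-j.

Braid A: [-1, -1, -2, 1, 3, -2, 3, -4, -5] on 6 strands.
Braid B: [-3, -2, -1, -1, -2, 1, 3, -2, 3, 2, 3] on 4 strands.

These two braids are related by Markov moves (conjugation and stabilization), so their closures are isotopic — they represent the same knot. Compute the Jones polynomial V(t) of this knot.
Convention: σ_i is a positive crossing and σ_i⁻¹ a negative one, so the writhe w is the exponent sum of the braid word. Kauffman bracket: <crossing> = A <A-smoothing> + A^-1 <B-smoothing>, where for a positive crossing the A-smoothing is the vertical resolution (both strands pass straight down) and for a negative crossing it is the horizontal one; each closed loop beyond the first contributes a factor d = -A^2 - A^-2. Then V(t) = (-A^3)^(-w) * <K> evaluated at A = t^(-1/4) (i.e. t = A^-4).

t^2 - t + 2 - 2*t^-1 + t^-2 - t^-3 + t^-4

Derivation:
Markov-equivalent braids have isotopic closures, hence identical knot invariants. Strip the Markov moves from each word to reach a common short braid β, then compute V(t) once on β.
Braid A: s1^-1 s1^-1 s2^-1 s1 s3 s2^-1 s3 s4^-1 s5^-1 on 6 strands reduces by inverse Markov moves (closure unchanged at each step):
  Destabilize: the word has the form β·s5^-1 where s5^-1 occurs only as the final letter (β ∈ B_5); drop it and the last strand → 5 strands.
  Destabilize: the word has the form β·s4^-1 where s4^-1 occurs only as the final letter (β ∈ B_4); drop it and the last strand → 4 strands.
Reduced to β = s1^-1 s1^-1 s2^-1 s1 s3 s2^-1 s3 on 4 strands, 7 crossings.
Braid B: s3^-1 s2^-1 s1^-1 s1^-1 s2^-1 s1 s3 s2^-1 s3 s2 s3 on 4 strands reduces by inverse Markov moves (closure unchanged at each step):
  Deconjugate: the word is γ·β·γ⁻¹ with γ = s3^-1 s2^-1 (prefix) and γ⁻¹ = s2 s3 (suffix); strip both.
Reduced to β = s1^-1 s1^-1 s2^-1 s1 s3 s2^-1 s3 on 4 strands, 7 crossings.
Both give the same β = s1^-1 s1^-1 s2^-1 s1 s3 s2^-1 s3 on 4 strands, so one state sum suffices:
Braid: s1^-1 s1^-1 s2^-1 s1 s3 s2^-1 s3 on 4 strands, 7 crossings.
Writhe w = (#positive) - (#negative) = 3 - 4 = -1.
Enumerate smoothing states for the bracket polynomial. There are 2^7 = 128 states.
For each crossing: s=0 is the vertical smoothing, s=1 horizontal. Crossing k contributes A^(sign_k * (1 - 2*s_k)); loop factor d = -A^2 - A^-2.
Tabulate the states by total A-exponent and number of loops L (A-exp: L × count):
  A^7: L=4 ×1
  A^5: L=3 ×7
  A^3: L=2 ×17, L=4 ×4
  A^1: L=1 ×14, L=3 ×20, L=5 ×1
  A^-1: L=2 ×27, L=4 ×8
  A^-3: L=1 ×5, L=3 ×15, L=5 ×1
  A^-5: L=2 ×4, L=4 ×3
  A^-7: L=3 ×1
Each group contributes A^e * Σ count * d^(L-1):
Powers of d = -A^2 - A^-2: d^2 = A^4 + 2 + A^-4; d^3 = -A^6 - 3*A^2 - 3*A^-2 - A^-6; d^4 = A^8 + 4*A^4 + 6 + 4*A^-4 + A^-8.
  A^7 * (d^3) = -A^13 - 3*A^9 - 3*A^5 - A
  A^5 * (7*d^2) = 7*A^9 + 14*A^5 + 7*A
  A^3 * (17*d + 4*d^3) = -4*A^9 - 29*A^5 - 29*A - 4*A^-3
  A^1 * (14 + 20*d^2 + d^4) = A^9 + 24*A^5 + 60*A + 24*A^-3 + A^-7
  A^-1 * (27*d + 8*d^3) = -8*A^5 - 51*A - 51*A^-3 - 8*A^-7
  A^-3 * (5 + 15*d^2 + d^4) = A^5 + 19*A + 41*A^-3 + 19*A^-7 + A^-11
  A^-5 * (4*d + 3*d^3) = -3*A - 13*A^-3 - 13*A^-7 - 3*A^-11
  A^-7 * (d^2) = A^-3 + 2*A^-7 + A^-11
Summing the groups: <K> = -A^13 + A^9 - A^5 + 2*A - 2*A^-3 + A^-7 - A^-11
Normalise by the writhe: (-A^3)^(-w) = (-A^3)^(1) = -A^3, so f(A) = -A^3 * <K> = A^16 - A^12 + A^8 - 2*A^4 + 2 - A^-4 + A^-8.
Substitute A = t^(-1/4), i.e. A^e → t^(-e/4): V(t) = t^2 - t + 2 - 2*t^-1 + t^-2 - t^-3 + t^-4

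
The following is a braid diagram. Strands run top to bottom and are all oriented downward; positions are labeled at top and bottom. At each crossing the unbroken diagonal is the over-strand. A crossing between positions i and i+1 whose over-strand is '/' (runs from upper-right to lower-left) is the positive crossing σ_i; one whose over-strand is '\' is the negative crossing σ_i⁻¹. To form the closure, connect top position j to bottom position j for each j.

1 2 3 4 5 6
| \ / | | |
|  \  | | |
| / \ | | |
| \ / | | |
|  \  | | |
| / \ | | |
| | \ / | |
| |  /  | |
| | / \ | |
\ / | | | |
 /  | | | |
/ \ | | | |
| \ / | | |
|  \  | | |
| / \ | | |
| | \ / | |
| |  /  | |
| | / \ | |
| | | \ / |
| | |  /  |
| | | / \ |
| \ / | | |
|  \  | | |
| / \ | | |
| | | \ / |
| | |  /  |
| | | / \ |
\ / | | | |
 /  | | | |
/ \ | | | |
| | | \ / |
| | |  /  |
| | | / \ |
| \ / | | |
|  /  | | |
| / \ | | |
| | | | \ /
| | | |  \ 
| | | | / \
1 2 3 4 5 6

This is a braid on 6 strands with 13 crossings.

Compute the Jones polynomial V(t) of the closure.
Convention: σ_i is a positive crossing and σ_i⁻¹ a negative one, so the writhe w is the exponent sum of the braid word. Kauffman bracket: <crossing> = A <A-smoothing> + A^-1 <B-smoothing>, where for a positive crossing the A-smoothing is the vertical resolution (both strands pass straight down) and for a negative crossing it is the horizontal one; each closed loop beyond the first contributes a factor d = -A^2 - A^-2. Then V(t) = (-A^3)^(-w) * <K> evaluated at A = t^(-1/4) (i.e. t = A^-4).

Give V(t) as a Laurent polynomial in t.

-t^8 + 3*t^7 - 5*t^6 + 8*t^5 - 10*t^4 + 10*t^3 - 10*t^2 + 8*t - 4 + 3*t^-1 - t^-2

Derivation:
Reading the diagram top to bottom ('/'-over between positions i,i+1 = s_i, '\'-over = s_i^-1): braid word = s2^-1 s2^-1 s3 s1 s2^-1 s3 s4 s2^-1 s4 s1 s4 s2 s5^-1.
The presented braid s2^-1 s2^-1 s3 s1 s2^-1 s3 s4 s2^-1 s4 s1 s4 s2 s5^-1 on 6 strands reduces by inverse Markov moves (closure unchanged at each step):
  Destabilize: the word has the form β·s5^-1 where s5^-1 occurs only as the final letter (β ∈ B_5); drop it and the last strand → 5 strands.
  Deconjugate: the word is γ·β·γ⁻¹ with γ = s2^-1 (prefix) and γ⁻¹ = s2 (suffix); strip both.
Reduced to β = s2^-1 s3 s1 s2^-1 s3 s4 s2^-1 s4 s1 s4 on 5 strands, 10 crossings.
Compute on β:
Braid: s2^-1 s3 s1 s2^-1 s3 s4 s2^-1 s4 s1 s4 on 5 strands, 10 crossings.
Writhe w = (#positive) - (#negative) = 7 - 3 = 4.
Enumerate smoothing states for the bracket polynomial. There are 2^10 = 1024 states.
Each crossing splits two ways (0=vertical, 1=horizontal). The state's weight is A^(#A-smoothings - #B-smoothings) * d^(loops - 1).
Tabulate the states by total A-exponent and number of loops L (A-exp: L × count):
  A^10: L=6 ×1
  A^8: L=5 ×10
  A^6: L=4 ×42, L=6 ×3
  A^4: L=3 ×95, L=5 ×24, L=7 ×1
  A^2: L=2 ×117, L=4 ×86, L=6 ×7
  A^0: L=1 ×63, L=3 ×157, L=5 ×32
  A^-2: L=2 ×120, L=4 ×87, L=6 ×3
  A^-4: L=3 ×99, L=5 ×21
  A^-6: L=4 ×43, L=6 ×2
  A^-8: L=5 ×10
  A^-10: L=6 ×1
Each group contributes A^e * Σ count * d^(L-1):
Powers of d = -A^2 - A^-2: d^2 = A^4 + 2 + A^-4; d^3 = -A^6 - 3*A^2 - 3*A^-2 - A^-6; d^4 = A^8 + 4*A^4 + 6 + 4*A^-4 + A^-8; d^5 = -A^10 - 5*A^6 - 10*A^2 - 10*A^-2 - 5*A^-6 - A^-10; d^6 = A^12 + 6*A^8 + 15*A^4 + 20 + 15*A^-4 + 6*A^-8 + A^-12.
  A^10 * (d^5) = -A^20 - 5*A^16 - 10*A^12 - 10*A^8 - 5*A^4 - 1
  A^8 * (10*d^4) = 10*A^16 + 40*A^12 + 60*A^8 + 40*A^4 + 10
  A^6 * (42*d^3 + 3*d^5) = -3*A^16 - 57*A^12 - 156*A^8 - 156*A^4 - 57 - 3*A^-4
  A^4 * (95*d^2 + 24*d^4 + d^6) = A^16 + 30*A^12 + 206*A^8 + 354*A^4 + 206 + 30*A^-4 + A^-8
  A^2 * (117*d + 86*d^3 + 7*d^5) = -7*A^12 - 121*A^8 - 445*A^4 - 445 - 121*A^-4 - 7*A^-8
  A^0 * (63 + 157*d^2 + 32*d^4) = 32*A^8 + 285*A^4 + 569 + 285*A^-4 + 32*A^-8
  A^-2 * (120*d + 87*d^3 + 3*d^5) = -3*A^8 - 102*A^4 - 411 - 411*A^-4 - 102*A^-8 - 3*A^-12
  A^-4 * (99*d^2 + 21*d^4) = 21*A^4 + 183 + 324*A^-4 + 183*A^-8 + 21*A^-12
  A^-6 * (43*d^3 + 2*d^5) = -2*A^4 - 53 - 149*A^-4 - 149*A^-8 - 53*A^-12 - 2*A^-16
  A^-8 * (10*d^4) = 10 + 40*A^-4 + 60*A^-8 + 40*A^-12 + 10*A^-16
  A^-10 * (d^5) = -1 - 5*A^-4 - 10*A^-8 - 10*A^-12 - 5*A^-16 - A^-20
Summing the groups: <K> = -A^20 + 3*A^16 - 4*A^12 + 8*A^8 - 10*A^4 + 10 - 10*A^-4 + 8*A^-8 - 5*A^-12 + 3*A^-16 - A^-20
Normalise by the writhe: (-A^3)^(-w) = (-A^3)^(-4) = A^-12, so f(A) = A^-12 * <K> = -A^8 + 3*A^4 - 4 + 8*A^-4 - 10*A^-8 + 10*A^-12 - 10*A^-16 + 8*A^-20 - 5*A^-24 + 3*A^-28 - A^-32.
Substitute A = t^(-1/4), i.e. A^e → t^(-e/4): V(t) = -t^8 + 3*t^7 - 5*t^6 + 8*t^5 - 10*t^4 + 10*t^3 - 10*t^2 + 8*t - 4 + 3*t^-1 - t^-2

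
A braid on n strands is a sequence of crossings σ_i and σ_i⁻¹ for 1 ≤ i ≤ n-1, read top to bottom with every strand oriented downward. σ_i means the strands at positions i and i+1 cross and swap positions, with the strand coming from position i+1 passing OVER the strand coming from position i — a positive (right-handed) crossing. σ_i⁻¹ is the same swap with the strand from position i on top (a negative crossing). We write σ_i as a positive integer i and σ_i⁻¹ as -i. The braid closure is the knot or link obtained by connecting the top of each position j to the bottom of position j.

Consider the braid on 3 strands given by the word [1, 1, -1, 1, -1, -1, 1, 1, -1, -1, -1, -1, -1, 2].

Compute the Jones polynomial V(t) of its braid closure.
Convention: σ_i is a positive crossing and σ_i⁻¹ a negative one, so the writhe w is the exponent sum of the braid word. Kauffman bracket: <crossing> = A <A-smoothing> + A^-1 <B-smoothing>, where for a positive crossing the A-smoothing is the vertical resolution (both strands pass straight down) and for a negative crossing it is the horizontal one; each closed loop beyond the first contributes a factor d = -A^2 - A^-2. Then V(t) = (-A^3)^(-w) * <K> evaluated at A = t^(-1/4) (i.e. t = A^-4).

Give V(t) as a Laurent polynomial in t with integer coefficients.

The presented braid s1 s1 s1^-1 s1 s1^-1 s1^-1 s1 s1 s1^-1 s1^-1 s1^-1 s1^-1 s1^-1 s2 on 3 strands reduces by inverse Markov moves (closure unchanged at each step):
  Destabilize: the word has the form β·s2 where s2 occurs only as the final letter (β ∈ B_2); drop it and the last strand → 2 strands.
  Deconjugate: the word is γ·β·γ⁻¹ with γ = s1 s1 (prefix) and γ⁻¹ = s1^-1 s1^-1 (suffix); strip both.
Reduced to β = s1^-1 s1 s1^-1 s1^-1 s1 s1 s1^-1 s1^-1 s1^-1 on 2 strands, 9 crossings.
Compute on β:
First cancel adjacent σ_i σ_i⁻¹ pairs (Reidemeister II — same braid, same closure): s1^-1 s1 s1^-1 s1^-1 s1 s1 s1^-1 s1^-1 s1^-1 → s1^-1 s1^-1 s1^-1.
Braid: s1^-1 s1^-1 s1^-1 on 2 strands, 3 crossings.
Writhe w = (#positive) - (#negative) = 0 - 3 = -3.
Enumerate smoothing states for the bracket polynomial. There are 2^3 = 8 states.
Each crossing splits two ways (0=vertical, 1=horizontal). The state's weight is A^(#A-smoothings - #B-smoothings) * d^(loops - 1).
  state 000: A-exp=-3, loops=2, term = A^-3 * d^1
  state 001: A-exp=-1, loops=1, term = A^-1 * d^0
  state 010: A-exp=-1, loops=1, term = A^-1 * d^0
  state 011: A-exp=+1, loops=2, term = A^1 * d^1
  state 100: A-exp=-1, loops=1, term = A^-1 * d^0
  state 101: A-exp=+1, loops=2, term = A^1 * d^1
  state 110: A-exp=+1, loops=2, term = A^1 * d^1
  state 111: A-exp=+3, loops=3, term = A^3 * d^2
Collect the terms by A-exponent (count of states per loop number):
Powers of d = -A^2 - A^-2: d^2 = A^4 + 2 + A^-4.
  A^3 * (d^2) = A^7 + 2*A^3 + A^-1
  A^1 * (3*d) = -3*A^3 - 3*A^-1
  A^-1 * (3) = 3*A^-1
  A^-3 * (d) = -A^-1 - A^-5
Summing the groups: <K> = A^7 - A^3 - A^-5
Normalise by the writhe: (-A^3)^(-w) = (-A^3)^(3) = -A^9, so f(A) = -A^9 * <K> = -A^16 + A^12 + A^4.
Substitute A = t^(-1/4), i.e. A^e → t^(-e/4): V(t) = t^-1 + t^-3 - t^-4

Answer: t^-1 + t^-3 - t^-4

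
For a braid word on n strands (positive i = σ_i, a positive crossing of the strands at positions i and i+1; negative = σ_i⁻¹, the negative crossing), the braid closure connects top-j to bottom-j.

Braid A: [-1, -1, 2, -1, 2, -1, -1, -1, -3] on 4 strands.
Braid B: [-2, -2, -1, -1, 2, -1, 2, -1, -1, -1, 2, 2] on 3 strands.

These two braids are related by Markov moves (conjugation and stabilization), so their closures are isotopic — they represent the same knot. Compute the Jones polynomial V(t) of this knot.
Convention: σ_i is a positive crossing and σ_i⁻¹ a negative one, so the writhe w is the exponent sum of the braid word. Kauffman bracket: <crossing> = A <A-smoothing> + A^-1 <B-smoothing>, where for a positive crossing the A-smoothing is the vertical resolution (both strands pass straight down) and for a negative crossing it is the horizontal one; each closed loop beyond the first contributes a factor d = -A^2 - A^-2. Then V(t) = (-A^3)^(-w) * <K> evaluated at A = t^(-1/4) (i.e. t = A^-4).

1 - t^-1 + 2*t^-2 - 2*t^-3 + 3*t^-4 - 3*t^-5 + 2*t^-6 - 2*t^-7 + t^-8

Derivation:
Markov-equivalent braids have isotopic closures, hence identical knot invariants. Strip the Markov moves from each word to reach a common short braid β, then compute V(t) once on β.
Braid A: s1^-1 s1^-1 s2 s1^-1 s2 s1^-1 s1^-1 s1^-1 s3^-1 on 4 strands reduces by inverse Markov moves (closure unchanged at each step):
  Destabilize: the word has the form β·s3^-1 where s3^-1 occurs only as the final letter (β ∈ B_3); drop it and the last strand → 3 strands.
Reduced to β = s1^-1 s1^-1 s2 s1^-1 s2 s1^-1 s1^-1 s1^-1 on 3 strands, 8 crossings.
Braid B: s2^-1 s2^-1 s1^-1 s1^-1 s2 s1^-1 s2 s1^-1 s1^-1 s1^-1 s2 s2 on 3 strands reduces by inverse Markov moves (closure unchanged at each step):
  Deconjugate: the word is γ·β·γ⁻¹ with γ = s2^-1 s2^-1 (prefix) and γ⁻¹ = s2 s2 (suffix); strip both.
Reduced to β = s1^-1 s1^-1 s2 s1^-1 s2 s1^-1 s1^-1 s1^-1 on 3 strands, 8 crossings.
Both give the same β = s1^-1 s1^-1 s2 s1^-1 s2 s1^-1 s1^-1 s1^-1 on 3 strands, so one state sum suffices:
Braid: s1^-1 s1^-1 s2 s1^-1 s2 s1^-1 s1^-1 s1^-1 on 3 strands, 8 crossings.
Writhe w = (#positive) - (#negative) = 2 - 6 = -4.
State-sum expansion of <K>. There are 2^8 = 256 states.
Smooth each crossing (0=||, 1=⌣⌢); contribution A^(Σ sign_k(1-2s_k)) * d^(L-1).
Tabulate the states by total A-exponent and number of loops L (A-exp: L × count):
  A^8: L=7 ×1
  A^6: L=6 ×8
  A^4: L=5 ×28
  A^2: L=4 ×55, L=6 ×1
  A^0: L=3 ×65, L=5 ×5
  A^-2: L=2 ×46, L=4 ×10
  A^-4: L=1 ×17, L=3 ×11
  A^-6: L=2 ×8
  A^-8: L=3 ×1
Each group contributes A^e * Σ count * d^(L-1):
Powers of d = -A^2 - A^-2: d^2 = A^4 + 2 + A^-4; d^3 = -A^6 - 3*A^2 - 3*A^-2 - A^-6; d^4 = A^8 + 4*A^4 + 6 + 4*A^-4 + A^-8; d^5 = -A^10 - 5*A^6 - 10*A^2 - 10*A^-2 - 5*A^-6 - A^-10; d^6 = A^12 + 6*A^8 + 15*A^4 + 20 + 15*A^-4 + 6*A^-8 + A^-12.
  A^8 * (d^6) = A^20 + 6*A^16 + 15*A^12 + 20*A^8 + 15*A^4 + 6 + A^-4
  A^6 * (8*d^5) = -8*A^16 - 40*A^12 - 80*A^8 - 80*A^4 - 40 - 8*A^-4
  A^4 * (28*d^4) = 28*A^12 + 112*A^8 + 168*A^4 + 112 + 28*A^-4
  A^2 * (55*d^3 + d^5) = -A^12 - 60*A^8 - 175*A^4 - 175 - 60*A^-4 - A^-8
  A^0 * (65*d^2 + 5*d^4) = 5*A^8 + 85*A^4 + 160 + 85*A^-4 + 5*A^-8
  A^-2 * (46*d + 10*d^3) = -10*A^4 - 76 - 76*A^-4 - 10*A^-8
  A^-4 * (17 + 11*d^2) = 11 + 39*A^-4 + 11*A^-8
  A^-6 * (8*d) = -8*A^-4 - 8*A^-8
  A^-8 * (d^2) = A^-4 + 2*A^-8 + A^-12
Summing the groups: <K> = A^20 - 2*A^16 + 2*A^12 - 3*A^8 + 3*A^4 - 2 + 2*A^-4 - A^-8 + A^-12
Normalise by the writhe: (-A^3)^(-w) = (-A^3)^(4) = A^12, so f(A) = A^12 * <K> = A^32 - 2*A^28 + 2*A^24 - 3*A^20 + 3*A^16 - 2*A^12 + 2*A^8 - A^4 + 1.
Substitute A = t^(-1/4), i.e. A^e → t^(-e/4): V(t) = 1 - t^-1 + 2*t^-2 - 2*t^-3 + 3*t^-4 - 3*t^-5 + 2*t^-6 - 2*t^-7 + t^-8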